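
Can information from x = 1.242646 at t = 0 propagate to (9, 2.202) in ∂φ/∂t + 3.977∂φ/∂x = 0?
No. Only data at x = 0.242646 affects (9, 2.202). Advection has one-way propagation along characteristics.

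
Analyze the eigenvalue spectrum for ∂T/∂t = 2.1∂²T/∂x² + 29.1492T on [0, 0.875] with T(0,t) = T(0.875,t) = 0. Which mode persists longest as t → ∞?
Eigenvalues: λₙ = 2.1n²π²/0.875² - 29.1492.
First three modes:
  n=1: λ₁ = 2.1π²/0.875² - 29.1492 ≈ -2.078
  n=2: λ₂ = 8.4π²/0.875² - 29.1492 ≈ 79.134
  n=3: λ₃ = 18.9π²/0.875² - 29.1492 ≈ 214.489
Since 2.1π²/0.875² ≈ 27.071 < 29.1492, λ₁ < 0.
The n=1 mode grows fastest (−λₙ is largest for n=1) → dominates.
Asymptotic: T ~ c₁ sin(πx/0.875) e^{2.078t} (exponential growth at rate −λ₁ ≈ 2.078).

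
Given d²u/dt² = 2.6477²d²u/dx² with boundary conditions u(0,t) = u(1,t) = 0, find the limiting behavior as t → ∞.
u oscillates (no decay). Energy is conserved; the solution oscillates indefinitely as standing waves.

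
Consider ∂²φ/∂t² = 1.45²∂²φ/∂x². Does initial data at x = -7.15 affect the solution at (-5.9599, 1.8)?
Yes. The domain of dependence is [-8.5699, -3.3499], and -7.15 ∈ [-8.5699, -3.3499].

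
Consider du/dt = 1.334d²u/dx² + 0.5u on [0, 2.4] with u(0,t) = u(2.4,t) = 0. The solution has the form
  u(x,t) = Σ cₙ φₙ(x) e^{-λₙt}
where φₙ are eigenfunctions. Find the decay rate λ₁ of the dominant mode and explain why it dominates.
Eigenvalues: λₙ = 1.334n²π²/2.4² - 0.5.
First three modes:
  n=1: λ₁ = 1.334π²/2.4² - 0.5 ≈ 1.786
  n=2: λ₂ = 5.336π²/2.4² - 0.5 ≈ 8.643
  n=3: λ₃ = 12.006π²/2.4² - 0.5 ≈ 20.072
Since 1.334π²/2.4² ≈ 2.286 > 0.5, all λₙ > 0.
The n=1 mode decays slowest → dominates as t → ∞.
Asymptotic: u ~ c₁ sin(πx/2.4) e^{-λ₁t} with decay rate λ₁ ≈ 1.786.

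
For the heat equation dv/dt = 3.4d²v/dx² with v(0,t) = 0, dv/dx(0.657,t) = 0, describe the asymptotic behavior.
v → 0. Heat escapes through the Dirichlet boundary.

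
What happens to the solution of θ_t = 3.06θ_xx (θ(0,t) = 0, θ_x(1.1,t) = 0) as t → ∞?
θ → 0. Heat escapes through the Dirichlet boundary.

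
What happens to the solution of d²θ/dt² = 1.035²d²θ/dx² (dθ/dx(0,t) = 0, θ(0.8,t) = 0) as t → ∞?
θ oscillates (no decay). Energy is conserved; the solution oscillates indefinitely as standing waves.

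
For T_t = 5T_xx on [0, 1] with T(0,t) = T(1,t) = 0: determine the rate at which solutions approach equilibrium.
Eigenvalues: λₙ = 5n²π².
First three modes:
  n=1: λ₁ = 5π² ≈ 49.348
  n=2: λ₂ = 20π² ≈ 197.392 (4× faster decay)
  n=3: λ₃ = 45π² ≈ 444.132 (9× faster decay)
As t → ∞, higher modes decay exponentially faster. The n=1 mode dominates: T ~ c₁ sin(πx) e^{-λ₁t}.
Decay rate: λ₁ = 5π² ≈ 49.348.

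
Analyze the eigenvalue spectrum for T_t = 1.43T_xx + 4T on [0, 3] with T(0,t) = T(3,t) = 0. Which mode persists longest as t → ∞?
Eigenvalues: λₙ = 1.43n²π²/3² - 4.
First three modes:
  n=1: λ₁ = 1.43π²/3² - 4 ≈ -2.432
  n=2: λ₂ = 5.72π²/3² - 4 ≈ 2.273
  n=3: λ₃ = 12.87π²/3² - 4 ≈ 10.114
Since 1.43π²/3² ≈ 1.568 < 4, λ₁ < 0.
The n=1 mode grows fastest (−λₙ is largest for n=1) → dominates.
Asymptotic: T ~ c₁ sin(πx/3) e^{2.432t} (exponential growth at rate −λ₁ ≈ 2.432).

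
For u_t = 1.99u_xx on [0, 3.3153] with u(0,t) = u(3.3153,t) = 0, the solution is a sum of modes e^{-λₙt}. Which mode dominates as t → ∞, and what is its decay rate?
Eigenvalues: λₙ = 1.99n²π²/3.3153².
First three modes:
  n=1: λ₁ = 1.99π²/3.3153² ≈ 1.787
  n=2: λ₂ = 7.96π²/3.3153² ≈ 7.148 (4× faster decay)
  n=3: λ₃ = 17.91π²/3.3153² ≈ 16.082 (9× faster decay)
As t → ∞, higher modes decay exponentially faster. The n=1 mode dominates: u ~ c₁ sin(πx/3.3153) e^{-λ₁t}.
Decay rate: λ₁ = 1.99π²/3.3153² ≈ 1.787.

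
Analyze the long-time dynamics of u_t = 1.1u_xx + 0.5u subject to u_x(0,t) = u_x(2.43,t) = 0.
Long-time behavior: u grows unboundedly. With Neumann BCs the constant mode has diffusion eigenvalue 0, so any r > 0 makes it grow like e^(0.5t); solution grows exponentially.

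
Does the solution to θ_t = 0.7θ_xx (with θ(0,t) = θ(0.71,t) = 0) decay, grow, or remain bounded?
θ → 0. Heat diffuses out through both boundaries.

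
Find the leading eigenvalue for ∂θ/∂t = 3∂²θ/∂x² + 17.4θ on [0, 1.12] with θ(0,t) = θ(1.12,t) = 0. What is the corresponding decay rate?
Eigenvalues: λₙ = 3n²π²/1.12² - 17.4.
First three modes:
  n=1: λ₁ = 3π²/1.12² - 17.4 ≈ 6.204
  n=2: λ₂ = 12π²/1.12² - 17.4 ≈ 77.016
  n=3: λ₃ = 27π²/1.12² - 17.4 ≈ 195.036
Since 3π²/1.12² ≈ 23.604 > 17.4, all λₙ > 0.
The n=1 mode decays slowest → dominates as t → ∞.
Asymptotic: θ ~ c₁ sin(πx/1.12) e^{-λ₁t} with decay rate λ₁ ≈ 6.204.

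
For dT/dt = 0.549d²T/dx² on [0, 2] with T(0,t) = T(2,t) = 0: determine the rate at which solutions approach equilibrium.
Eigenvalues: λₙ = 0.549n²π²/2².
First three modes:
  n=1: λ₁ = 0.549π²/2² ≈ 1.355
  n=2: λ₂ = 2.196π²/2² ≈ 5.418 (4× faster decay)
  n=3: λ₃ = 4.941π²/2² ≈ 12.191 (9× faster decay)
As t → ∞, higher modes decay exponentially faster. The n=1 mode dominates: T ~ c₁ sin(πx/2) e^{-λ₁t}.
Decay rate: λ₁ = 0.549π²/2² ≈ 1.355.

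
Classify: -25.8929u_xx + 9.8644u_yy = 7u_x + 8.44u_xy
Rewriting in standard form: -25.8929u_xx - 8.44u_xy + 9.8644u_yy - 7u_x = 0. Hyperbolic (discriminant = 1092.90529104).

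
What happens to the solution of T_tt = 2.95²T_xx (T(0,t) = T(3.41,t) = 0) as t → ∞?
T oscillates (no decay). Energy is conserved; the solution oscillates indefinitely as standing waves.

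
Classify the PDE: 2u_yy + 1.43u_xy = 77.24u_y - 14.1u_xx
Rewriting in standard form: 14.1u_xx + 1.43u_xy + 2u_yy - 77.24u_y = 0. A = 14.1, B = 1.43, C = 2. Discriminant B² - 4AC = -110.7551. Since -110.7551 < 0, elliptic.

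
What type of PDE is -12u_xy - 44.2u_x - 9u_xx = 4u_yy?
Rewriting in standard form: -9u_xx - 12u_xy - 4u_yy - 44.2u_x = 0. With A = -9, B = -12, C = -4, the discriminant is 0. This is a parabolic PDE.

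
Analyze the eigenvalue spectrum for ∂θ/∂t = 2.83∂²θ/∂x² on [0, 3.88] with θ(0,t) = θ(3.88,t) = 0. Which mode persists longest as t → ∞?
Eigenvalues: λₙ = 2.83n²π²/3.88².
First three modes:
  n=1: λ₁ = 2.83π²/3.88² ≈ 1.855
  n=2: λ₂ = 11.32π²/3.88² ≈ 7.421 (4× faster decay)
  n=3: λ₃ = 25.47π²/3.88² ≈ 16.698 (9× faster decay)
As t → ∞, higher modes decay exponentially faster. The n=1 mode dominates: θ ~ c₁ sin(πx/3.88) e^{-λ₁t}.
Decay rate: λ₁ = 2.83π²/3.88² ≈ 1.855.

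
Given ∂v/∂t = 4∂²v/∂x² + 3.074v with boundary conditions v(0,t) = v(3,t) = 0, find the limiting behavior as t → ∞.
v → 0. Diffusion dominates reaction (r=3.074 < κπ²/L²≈4.39); solution decays.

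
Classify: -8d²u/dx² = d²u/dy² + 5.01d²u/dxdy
Rewriting in standard form: -8d²u/dx² - 5.01d²u/dxdy - d²u/dy² = 0. Elliptic (discriminant = -6.8999).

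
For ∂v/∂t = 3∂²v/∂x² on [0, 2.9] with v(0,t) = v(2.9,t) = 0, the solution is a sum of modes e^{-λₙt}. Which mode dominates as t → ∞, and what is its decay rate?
Eigenvalues: λₙ = 3n²π²/2.9².
First three modes:
  n=1: λ₁ = 3π²/2.9² ≈ 3.521
  n=2: λ₂ = 12π²/2.9² ≈ 14.083 (4× faster decay)
  n=3: λ₃ = 27π²/2.9² ≈ 31.686 (9× faster decay)
As t → ∞, higher modes decay exponentially faster. The n=1 mode dominates: v ~ c₁ sin(πx/2.9) e^{-λ₁t}.
Decay rate: λ₁ = 3π²/2.9² ≈ 3.521.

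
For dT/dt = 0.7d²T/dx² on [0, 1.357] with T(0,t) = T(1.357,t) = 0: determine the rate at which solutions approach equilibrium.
Eigenvalues: λₙ = 0.7n²π²/1.357².
First three modes:
  n=1: λ₁ = 0.7π²/1.357² ≈ 3.752
  n=2: λ₂ = 2.8π²/1.357² ≈ 15.007 (4× faster decay)
  n=3: λ₃ = 6.3π²/1.357² ≈ 33.766 (9× faster decay)
As t → ∞, higher modes decay exponentially faster. The n=1 mode dominates: T ~ c₁ sin(πx/1.357) e^{-λ₁t}.
Decay rate: λ₁ = 0.7π²/1.357² ≈ 3.752.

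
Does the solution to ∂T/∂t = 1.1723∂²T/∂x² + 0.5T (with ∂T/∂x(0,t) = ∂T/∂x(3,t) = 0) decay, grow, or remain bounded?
T grows unboundedly. With Neumann BCs the constant mode has diffusion eigenvalue 0, so any r > 0 makes it grow like e^(0.5t); solution grows exponentially.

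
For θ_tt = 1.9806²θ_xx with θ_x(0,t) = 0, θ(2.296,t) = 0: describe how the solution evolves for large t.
θ oscillates (no decay). Energy is conserved; the solution oscillates indefinitely as standing waves.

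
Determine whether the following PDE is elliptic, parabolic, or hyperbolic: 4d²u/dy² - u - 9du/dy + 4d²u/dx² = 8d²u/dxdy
Rewriting in standard form: 4d²u/dx² - 8d²u/dxdy + 4d²u/dy² - 9du/dy - u = 0. Coefficients: A = 4, B = -8, C = 4. B² - 4AC = 0, which is zero, so the equation is parabolic.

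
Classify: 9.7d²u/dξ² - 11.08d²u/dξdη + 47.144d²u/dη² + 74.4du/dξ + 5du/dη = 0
Elliptic (discriminant = -1706.4208).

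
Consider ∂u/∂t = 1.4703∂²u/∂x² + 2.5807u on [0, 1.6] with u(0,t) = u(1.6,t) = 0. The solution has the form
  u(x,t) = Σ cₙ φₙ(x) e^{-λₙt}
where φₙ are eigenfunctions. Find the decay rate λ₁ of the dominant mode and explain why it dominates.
Eigenvalues: λₙ = 1.4703n²π²/1.6² - 2.5807.
First three modes:
  n=1: λ₁ = 1.4703π²/1.6² - 2.5807 ≈ 3.088
  n=2: λ₂ = 5.8812π²/1.6² - 2.5807 ≈ 20.093
  n=3: λ₃ = 13.2327π²/1.6² - 2.5807 ≈ 48.436
Since 1.4703π²/1.6² ≈ 5.668 > 2.5807, all λₙ > 0.
The n=1 mode decays slowest → dominates as t → ∞.
Asymptotic: u ~ c₁ sin(πx/1.6) e^{-λ₁t} with decay rate λ₁ ≈ 3.088.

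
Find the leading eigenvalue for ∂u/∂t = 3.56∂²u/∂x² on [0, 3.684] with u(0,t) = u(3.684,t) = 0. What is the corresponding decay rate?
Eigenvalues: λₙ = 3.56n²π²/3.684².
First three modes:
  n=1: λ₁ = 3.56π²/3.684² ≈ 2.589
  n=2: λ₂ = 14.24π²/3.684² ≈ 10.355 (4× faster decay)
  n=3: λ₃ = 32.04π²/3.684² ≈ 23.3 (9× faster decay)
As t → ∞, higher modes decay exponentially faster. The n=1 mode dominates: u ~ c₁ sin(πx/3.684) e^{-λ₁t}.
Decay rate: λ₁ = 3.56π²/3.684² ≈ 2.589.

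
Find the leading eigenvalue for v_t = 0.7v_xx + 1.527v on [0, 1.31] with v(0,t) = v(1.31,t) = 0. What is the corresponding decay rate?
Eigenvalues: λₙ = 0.7n²π²/1.31² - 1.527.
First three modes:
  n=1: λ₁ = 0.7π²/1.31² - 1.527 ≈ 2.499
  n=2: λ₂ = 2.8π²/1.31² - 1.527 ≈ 14.576
  n=3: λ₃ = 6.3π²/1.31² - 1.527 ≈ 34.705
Since 0.7π²/1.31² ≈ 4.026 > 1.527, all λₙ > 0.
The n=1 mode decays slowest → dominates as t → ∞.
Asymptotic: v ~ c₁ sin(πx/1.31) e^{-λ₁t} with decay rate λ₁ ≈ 2.499.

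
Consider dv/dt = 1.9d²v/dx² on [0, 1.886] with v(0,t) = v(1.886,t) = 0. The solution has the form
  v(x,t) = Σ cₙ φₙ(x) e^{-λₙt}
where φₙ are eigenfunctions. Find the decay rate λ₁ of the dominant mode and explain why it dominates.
Eigenvalues: λₙ = 1.9n²π²/1.886².
First three modes:
  n=1: λ₁ = 1.9π²/1.886² ≈ 5.272
  n=2: λ₂ = 7.6π²/1.886² ≈ 21.088 (4× faster decay)
  n=3: λ₃ = 17.1π²/1.886² ≈ 47.447 (9× faster decay)
As t → ∞, higher modes decay exponentially faster. The n=1 mode dominates: v ~ c₁ sin(πx/1.886) e^{-λ₁t}.
Decay rate: λ₁ = 1.9π²/1.886² ≈ 5.272.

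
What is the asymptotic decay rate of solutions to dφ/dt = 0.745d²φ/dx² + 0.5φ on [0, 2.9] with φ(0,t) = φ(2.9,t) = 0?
Eigenvalues: λₙ = 0.745n²π²/2.9² - 0.5.
First three modes:
  n=1: λ₁ = 0.745π²/2.9² - 0.5 ≈ 0.374
  n=2: λ₂ = 2.98π²/2.9² - 0.5 ≈ 2.997
  n=3: λ₃ = 6.705π²/2.9² - 0.5 ≈ 7.369
Since 0.745π²/2.9² ≈ 0.874 > 0.5, all λₙ > 0.
The n=1 mode decays slowest → dominates as t → ∞.
Asymptotic: φ ~ c₁ sin(πx/2.9) e^{-λ₁t} with decay rate λ₁ ≈ 0.374.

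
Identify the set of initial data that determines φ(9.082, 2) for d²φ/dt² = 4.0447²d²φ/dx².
Domain of dependence: [0.9926, 17.1714]. Signals travel at speed 4.0447, so data within |x - 9.082| ≤ 4.0447·2 = 8.0894 can reach the point.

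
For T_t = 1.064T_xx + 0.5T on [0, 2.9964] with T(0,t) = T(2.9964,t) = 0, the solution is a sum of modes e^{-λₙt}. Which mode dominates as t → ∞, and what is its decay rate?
Eigenvalues: λₙ = 1.064n²π²/2.9964² - 0.5.
First three modes:
  n=1: λ₁ = 1.064π²/2.9964² - 0.5 ≈ 0.67
  n=2: λ₂ = 4.256π²/2.9964² - 0.5 ≈ 4.178
  n=3: λ₃ = 9.576π²/2.9964² - 0.5 ≈ 10.027
Since 1.064π²/2.9964² ≈ 1.17 > 0.5, all λₙ > 0.
The n=1 mode decays slowest → dominates as t → ∞.
Asymptotic: T ~ c₁ sin(πx/2.9964) e^{-λ₁t} with decay rate λ₁ ≈ 0.67.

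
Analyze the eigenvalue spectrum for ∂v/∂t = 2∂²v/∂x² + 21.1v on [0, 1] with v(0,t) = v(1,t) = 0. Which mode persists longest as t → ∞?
Eigenvalues: λₙ = 2n²π²/1² - 21.1.
First three modes:
  n=1: λ₁ = 2π² - 21.1 ≈ -1.361
  n=2: λ₂ = 8π² - 21.1 ≈ 57.857
  n=3: λ₃ = 18π² - 21.1 ≈ 156.553
Since 2π² ≈ 19.739 < 21.1, λ₁ < 0.
The n=1 mode grows fastest (−λₙ is largest for n=1) → dominates.
Asymptotic: v ~ c₁ sin(πx/1) e^{1.361t} (exponential growth at rate −λ₁ ≈ 1.361).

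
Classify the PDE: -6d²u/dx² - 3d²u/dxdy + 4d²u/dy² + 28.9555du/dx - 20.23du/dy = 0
A = -6, B = -3, C = 4. Discriminant B² - 4AC = 105. Since 105 > 0, hyperbolic.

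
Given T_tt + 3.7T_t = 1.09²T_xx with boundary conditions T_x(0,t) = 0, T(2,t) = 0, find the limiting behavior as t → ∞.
T → 0. Damping (γ=3.7) dissipates energy; oscillations decay exponentially.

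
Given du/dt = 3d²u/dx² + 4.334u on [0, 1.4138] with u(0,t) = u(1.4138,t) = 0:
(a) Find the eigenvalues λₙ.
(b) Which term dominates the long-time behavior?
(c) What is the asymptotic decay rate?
Eigenvalues: λₙ = 3n²π²/1.4138² - 4.334.
First three modes:
  n=1: λ₁ = 3π²/1.4138² - 4.334 ≈ 10.479
  n=2: λ₂ = 12π²/1.4138² - 4.334 ≈ 54.918
  n=3: λ₃ = 27π²/1.4138² - 4.334 ≈ 128.984
Since 3π²/1.4138² ≈ 14.813 > 4.334, all λₙ > 0.
The n=1 mode decays slowest → dominates as t → ∞.
Asymptotic: u ~ c₁ sin(πx/1.4138) e^{-λ₁t} with decay rate λ₁ ≈ 10.479.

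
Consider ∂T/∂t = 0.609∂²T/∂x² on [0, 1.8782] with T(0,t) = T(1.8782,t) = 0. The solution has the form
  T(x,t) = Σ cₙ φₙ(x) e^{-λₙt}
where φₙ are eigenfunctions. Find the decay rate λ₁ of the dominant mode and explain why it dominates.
Eigenvalues: λₙ = 0.609n²π²/1.8782².
First three modes:
  n=1: λ₁ = 0.609π²/1.8782² ≈ 1.704
  n=2: λ₂ = 2.436π²/1.8782² ≈ 6.815 (4× faster decay)
  n=3: λ₃ = 5.481π²/1.8782² ≈ 15.335 (9× faster decay)
As t → ∞, higher modes decay exponentially faster. The n=1 mode dominates: T ~ c₁ sin(πx/1.8782) e^{-λ₁t}.
Decay rate: λ₁ = 0.609π²/1.8782² ≈ 1.704.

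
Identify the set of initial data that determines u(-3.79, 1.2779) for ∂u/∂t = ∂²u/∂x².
The entire real line. The heat equation has infinite propagation speed: any initial disturbance instantly affects all points (though exponentially small far away).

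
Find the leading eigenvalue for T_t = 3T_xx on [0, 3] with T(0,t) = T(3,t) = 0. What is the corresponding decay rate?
Eigenvalues: λₙ = 3n²π²/3².
First three modes:
  n=1: λ₁ = 3π²/3² ≈ 3.29
  n=2: λ₂ = 12π²/3² ≈ 13.159 (4× faster decay)
  n=3: λ₃ = 27π²/3² ≈ 29.609 (9× faster decay)
As t → ∞, higher modes decay exponentially faster. The n=1 mode dominates: T ~ c₁ sin(πx/3) e^{-λ₁t}.
Decay rate: λ₁ = 3π²/3² ≈ 3.29.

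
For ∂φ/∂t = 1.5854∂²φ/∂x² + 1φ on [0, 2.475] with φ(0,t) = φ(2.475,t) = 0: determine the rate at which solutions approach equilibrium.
Eigenvalues: λₙ = 1.5854n²π²/2.475² - 1.
First three modes:
  n=1: λ₁ = 1.5854π²/2.475² - 1 ≈ 1.554
  n=2: λ₂ = 6.3416π²/2.475² - 1 ≈ 9.218
  n=3: λ₃ = 14.2686π²/2.475² - 1 ≈ 21.99
Since 1.5854π²/2.475² ≈ 2.554 > 1, all λₙ > 0.
The n=1 mode decays slowest → dominates as t → ∞.
Asymptotic: φ ~ c₁ sin(πx/2.475) e^{-λ₁t} with decay rate λ₁ ≈ 1.554.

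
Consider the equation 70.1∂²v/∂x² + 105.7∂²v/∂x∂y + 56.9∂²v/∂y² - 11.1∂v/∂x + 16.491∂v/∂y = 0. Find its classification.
Elliptic. (A = 70.1, B = 105.7, C = 56.9 gives B² - 4AC = -4782.27.)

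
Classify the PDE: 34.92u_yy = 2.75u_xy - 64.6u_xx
Rewriting in standard form: 64.6u_xx - 2.75u_xy + 34.92u_yy = 0. A = 64.6, B = -2.75, C = 34.92. Discriminant B² - 4AC = -9015.7655. Since -9015.7655 < 0, elliptic.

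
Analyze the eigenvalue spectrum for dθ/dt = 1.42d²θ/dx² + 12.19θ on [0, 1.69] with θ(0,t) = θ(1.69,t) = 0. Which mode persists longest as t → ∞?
Eigenvalues: λₙ = 1.42n²π²/1.69² - 12.19.
First three modes:
  n=1: λ₁ = 1.42π²/1.69² - 12.19 ≈ -7.283
  n=2: λ₂ = 5.68π²/1.69² - 12.19 ≈ 7.438
  n=3: λ₃ = 12.78π²/1.69² - 12.19 ≈ 31.973
Since 1.42π²/1.69² ≈ 4.907 < 12.19, λ₁ < 0.
The n=1 mode grows fastest (−λₙ is largest for n=1) → dominates.
Asymptotic: θ ~ c₁ sin(πx/1.69) e^{7.283t} (exponential growth at rate −λ₁ ≈ 7.283).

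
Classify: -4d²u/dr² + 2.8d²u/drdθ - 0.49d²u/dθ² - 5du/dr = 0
Parabolic (discriminant = 0).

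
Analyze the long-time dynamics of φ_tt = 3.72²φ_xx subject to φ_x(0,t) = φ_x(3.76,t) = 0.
Long-time behavior: φ oscillates about a mean that drifts linearly in t (generically unbounded; no decay). There is no damping, so the nonconstant modes persist as standing waves (energy conserved, no decay). But with Neumann conditions at both ends the constant mode has eigenvalue 0: the spatial mean M(t) of φ satisfies M'' = 0, so M(t) = M(0) + M'(0)·t. Unless the initial velocity has zero mean (∫φ_t(x,0)dx = 0), the solution grows linearly in t (unbounded, though not exponentially); if it does have zero mean, the solution stays bounded and simply oscillates.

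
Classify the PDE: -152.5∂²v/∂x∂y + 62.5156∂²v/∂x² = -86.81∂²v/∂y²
Rewriting in standard form: 62.5156∂²v/∂x² - 152.5∂²v/∂x∂y + 86.81∂²v/∂y² = 0. A = 62.5156, B = -152.5, C = 86.81. Discriminant B² - 4AC = 1548.333056. Since 1548.333056 > 0, hyperbolic.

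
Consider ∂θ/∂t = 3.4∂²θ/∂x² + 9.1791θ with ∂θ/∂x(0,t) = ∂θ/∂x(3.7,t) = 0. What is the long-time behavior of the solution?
As t → ∞, θ grows unboundedly. With Neumann BCs the constant mode has diffusion eigenvalue 0, so any r > 0 makes it grow like e^(9.1791t); solution grows exponentially.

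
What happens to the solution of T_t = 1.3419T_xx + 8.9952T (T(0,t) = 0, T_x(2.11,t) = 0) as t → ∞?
T grows unboundedly. Reaction dominates diffusion (r=8.9952 > κπ²/(4L²)≈0.74); solution grows exponentially.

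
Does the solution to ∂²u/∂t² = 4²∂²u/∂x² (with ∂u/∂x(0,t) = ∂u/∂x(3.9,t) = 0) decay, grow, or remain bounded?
u oscillates about a mean that drifts linearly in t (generically unbounded; no decay). There is no damping, so the nonconstant modes persist as standing waves (energy conserved, no decay). But with Neumann conditions at both ends the constant mode has eigenvalue 0: the spatial mean M(t) of u satisfies M'' = 0, so M(t) = M(0) + M'(0)·t. Unless the initial velocity has zero mean (∫u_t(x,0)dx = 0), the solution grows linearly in t (unbounded, though not exponentially); if it does have zero mean, the solution stays bounded and simply oscillates.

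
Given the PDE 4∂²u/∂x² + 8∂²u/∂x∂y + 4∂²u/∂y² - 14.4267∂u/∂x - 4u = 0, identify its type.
The second-order coefficients are A = 4, B = 8, C = 4. Since B² - 4AC = 0 = 0, this is a parabolic PDE.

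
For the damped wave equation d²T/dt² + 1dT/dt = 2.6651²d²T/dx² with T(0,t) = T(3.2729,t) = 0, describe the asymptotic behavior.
T → 0. Damping (γ=1) dissipates energy; oscillations decay exponentially.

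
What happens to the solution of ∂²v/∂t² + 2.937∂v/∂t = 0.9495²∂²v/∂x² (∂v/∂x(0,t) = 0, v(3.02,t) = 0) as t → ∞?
v → 0. Damping (γ=2.937) dissipates energy; oscillations decay exponentially.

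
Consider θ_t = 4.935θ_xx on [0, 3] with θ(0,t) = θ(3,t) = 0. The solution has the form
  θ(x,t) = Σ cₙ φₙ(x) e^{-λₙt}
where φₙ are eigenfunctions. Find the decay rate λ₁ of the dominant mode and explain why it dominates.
Eigenvalues: λₙ = 4.935n²π²/3².
First three modes:
  n=1: λ₁ = 4.935π²/3² ≈ 5.412
  n=2: λ₂ = 19.74π²/3² ≈ 21.647 (4× faster decay)
  n=3: λ₃ = 44.415π²/3² ≈ 48.706 (9× faster decay)
As t → ∞, higher modes decay exponentially faster. The n=1 mode dominates: θ ~ c₁ sin(πx/3) e^{-λ₁t}.
Decay rate: λ₁ = 4.935π²/3² ≈ 5.412.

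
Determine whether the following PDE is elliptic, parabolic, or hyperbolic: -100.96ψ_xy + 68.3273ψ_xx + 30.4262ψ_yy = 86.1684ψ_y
Rewriting in standard form: 68.3273ψ_xx - 100.96ψ_xy + 30.4262ψ_yy - 86.1684ψ_y = 0. Coefficients: A = 68.3273, B = -100.96, C = 30.4262. B² - 4AC = 1877.16121896, which is positive, so the equation is hyperbolic.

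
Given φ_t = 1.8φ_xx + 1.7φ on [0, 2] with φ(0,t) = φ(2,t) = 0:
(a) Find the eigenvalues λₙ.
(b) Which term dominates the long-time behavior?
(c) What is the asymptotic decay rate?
Eigenvalues: λₙ = 1.8n²π²/2² - 1.7.
First three modes:
  n=1: λ₁ = 1.8π²/2² - 1.7 ≈ 2.741
  n=2: λ₂ = 7.2π²/2² - 1.7 ≈ 16.065
  n=3: λ₃ = 16.2π²/2² - 1.7 ≈ 38.272
Since 1.8π²/2² ≈ 4.441 > 1.7, all λₙ > 0.
The n=1 mode decays slowest → dominates as t → ∞.
Asymptotic: φ ~ c₁ sin(πx/2) e^{-λ₁t} with decay rate λ₁ ≈ 2.741.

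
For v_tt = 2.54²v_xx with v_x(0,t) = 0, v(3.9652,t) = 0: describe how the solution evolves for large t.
v oscillates (no decay). Energy is conserved; the solution oscillates indefinitely as standing waves.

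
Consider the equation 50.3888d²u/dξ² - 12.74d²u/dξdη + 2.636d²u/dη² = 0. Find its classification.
Elliptic. (A = 50.3888, B = -12.74, C = 2.636 gives B² - 4AC = -368.9919072.)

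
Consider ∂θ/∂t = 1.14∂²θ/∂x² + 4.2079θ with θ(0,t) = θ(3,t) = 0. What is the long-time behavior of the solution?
As t → ∞, θ grows unboundedly. Reaction dominates diffusion (r=4.2079 > κπ²/L²≈1.25); solution grows exponentially.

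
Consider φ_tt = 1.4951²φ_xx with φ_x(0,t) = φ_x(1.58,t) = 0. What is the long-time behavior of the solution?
As t → ∞, φ oscillates about a mean that drifts linearly in t (generically unbounded; no decay). There is no damping, so the nonconstant modes persist as standing waves (energy conserved, no decay). But with Neumann conditions at both ends the constant mode has eigenvalue 0: the spatial mean M(t) of φ satisfies M'' = 0, so M(t) = M(0) + M'(0)·t. Unless the initial velocity has zero mean (∫φ_t(x,0)dx = 0), the solution grows linearly in t (unbounded, though not exponentially); if it does have zero mean, the solution stays bounded and simply oscillates.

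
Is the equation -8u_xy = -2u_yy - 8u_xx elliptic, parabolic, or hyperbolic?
Rewriting in standard form: 8u_xx - 8u_xy + 2u_yy = 0. Computing B² - 4AC with A = 8, B = -8, C = 2: discriminant = 0 (zero). Answer: parabolic.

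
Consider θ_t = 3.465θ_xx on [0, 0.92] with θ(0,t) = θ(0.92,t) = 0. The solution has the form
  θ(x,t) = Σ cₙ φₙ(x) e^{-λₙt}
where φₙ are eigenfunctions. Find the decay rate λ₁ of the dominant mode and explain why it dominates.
Eigenvalues: λₙ = 3.465n²π²/0.92².
First three modes:
  n=1: λ₁ = 3.465π²/0.92² ≈ 40.404
  n=2: λ₂ = 13.86π²/0.92² ≈ 161.617 (4× faster decay)
  n=3: λ₃ = 31.185π²/0.92² ≈ 363.638 (9× faster decay)
As t → ∞, higher modes decay exponentially faster. The n=1 mode dominates: θ ~ c₁ sin(πx/0.92) e^{-λ₁t}.
Decay rate: λ₁ = 3.465π²/0.92² ≈ 40.404.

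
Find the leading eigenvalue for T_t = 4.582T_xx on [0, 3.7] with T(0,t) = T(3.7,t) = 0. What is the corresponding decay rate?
Eigenvalues: λₙ = 4.582n²π²/3.7².
First three modes:
  n=1: λ₁ = 4.582π²/3.7² ≈ 3.303
  n=2: λ₂ = 18.328π²/3.7² ≈ 13.213 (4× faster decay)
  n=3: λ₃ = 41.238π²/3.7² ≈ 29.73 (9× faster decay)
As t → ∞, higher modes decay exponentially faster. The n=1 mode dominates: T ~ c₁ sin(πx/3.7) e^{-λ₁t}.
Decay rate: λ₁ = 4.582π²/3.7² ≈ 3.303.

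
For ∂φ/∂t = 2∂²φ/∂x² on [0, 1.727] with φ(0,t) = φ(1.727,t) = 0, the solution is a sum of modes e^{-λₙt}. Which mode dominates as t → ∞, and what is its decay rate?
Eigenvalues: λₙ = 2n²π²/1.727².
First three modes:
  n=1: λ₁ = 2π²/1.727² ≈ 6.618
  n=2: λ₂ = 8π²/1.727² ≈ 26.473 (4× faster decay)
  n=3: λ₃ = 18π²/1.727² ≈ 59.565 (9× faster decay)
As t → ∞, higher modes decay exponentially faster. The n=1 mode dominates: φ ~ c₁ sin(πx/1.727) e^{-λ₁t}.
Decay rate: λ₁ = 2π²/1.727² ≈ 6.618.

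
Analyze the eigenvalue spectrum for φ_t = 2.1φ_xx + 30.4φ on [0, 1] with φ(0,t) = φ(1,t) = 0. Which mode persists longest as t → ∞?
Eigenvalues: λₙ = 2.1n²π²/1² - 30.4.
First three modes:
  n=1: λ₁ = 2.1π² - 30.4 ≈ -9.674
  n=2: λ₂ = 8.4π² - 30.4 ≈ 52.505
  n=3: λ₃ = 18.9π² - 30.4 ≈ 156.136
Since 2.1π² ≈ 20.726 < 30.4, λ₁ < 0.
The n=1 mode grows fastest (−λₙ is largest for n=1) → dominates.
Asymptotic: φ ~ c₁ sin(πx/1) e^{9.674t} (exponential growth at rate −λ₁ ≈ 9.674).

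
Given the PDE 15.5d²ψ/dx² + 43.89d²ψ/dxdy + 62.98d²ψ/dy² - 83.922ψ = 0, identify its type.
The second-order coefficients are A = 15.5, B = 43.89, C = 62.98. Since B² - 4AC = -1978.4279 < 0, this is an elliptic PDE.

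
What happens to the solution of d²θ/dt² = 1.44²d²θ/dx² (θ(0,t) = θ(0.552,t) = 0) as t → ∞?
θ oscillates (no decay). Energy is conserved; the solution oscillates indefinitely as standing waves.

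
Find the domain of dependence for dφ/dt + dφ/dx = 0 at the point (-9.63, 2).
A single point: x = -11.63. The characteristic through (-9.63, 2) is x - 1t = const, so x = -9.63 - 1·2 = -11.63.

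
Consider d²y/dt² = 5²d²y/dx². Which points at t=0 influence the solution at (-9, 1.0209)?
Domain of dependence: [-14.1045, -3.8955]. Signals travel at speed 5, so data within |x - -9| ≤ 5·1.0209 = 5.1045 can reach the point.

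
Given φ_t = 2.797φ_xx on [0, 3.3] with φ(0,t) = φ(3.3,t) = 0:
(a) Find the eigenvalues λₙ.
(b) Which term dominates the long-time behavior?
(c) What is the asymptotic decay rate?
Eigenvalues: λₙ = 2.797n²π²/3.3².
First three modes:
  n=1: λ₁ = 2.797π²/3.3² ≈ 2.535
  n=2: λ₂ = 11.188π²/3.3² ≈ 10.14 (4× faster decay)
  n=3: λ₃ = 25.173π²/3.3² ≈ 22.814 (9× faster decay)
As t → ∞, higher modes decay exponentially faster. The n=1 mode dominates: φ ~ c₁ sin(πx/3.3) e^{-λ₁t}.
Decay rate: λ₁ = 2.797π²/3.3² ≈ 2.535.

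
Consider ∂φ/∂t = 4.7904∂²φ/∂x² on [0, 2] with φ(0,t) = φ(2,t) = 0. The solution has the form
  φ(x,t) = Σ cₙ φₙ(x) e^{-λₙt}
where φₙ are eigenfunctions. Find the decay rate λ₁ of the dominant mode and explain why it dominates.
Eigenvalues: λₙ = 4.7904n²π²/2².
First three modes:
  n=1: λ₁ = 4.7904π²/2² ≈ 11.82
  n=2: λ₂ = 19.1616π²/2² ≈ 47.279 (4× faster decay)
  n=3: λ₃ = 43.1136π²/2² ≈ 106.379 (9× faster decay)
As t → ∞, higher modes decay exponentially faster. The n=1 mode dominates: φ ~ c₁ sin(πx/2) e^{-λ₁t}.
Decay rate: λ₁ = 4.7904π²/2² ≈ 11.82.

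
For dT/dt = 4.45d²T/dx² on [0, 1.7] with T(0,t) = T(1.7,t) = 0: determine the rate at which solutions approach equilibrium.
Eigenvalues: λₙ = 4.45n²π²/1.7².
First three modes:
  n=1: λ₁ = 4.45π²/1.7² ≈ 15.197
  n=2: λ₂ = 17.8π²/1.7² ≈ 60.789 (4× faster decay)
  n=3: λ₃ = 40.05π²/1.7² ≈ 136.774 (9× faster decay)
As t → ∞, higher modes decay exponentially faster. The n=1 mode dominates: T ~ c₁ sin(πx/1.7) e^{-λ₁t}.
Decay rate: λ₁ = 4.45π²/1.7² ≈ 15.197.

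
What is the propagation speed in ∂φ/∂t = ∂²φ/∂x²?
Infinite. The heat equation is parabolic, not hyperbolic, so disturbances propagate instantly.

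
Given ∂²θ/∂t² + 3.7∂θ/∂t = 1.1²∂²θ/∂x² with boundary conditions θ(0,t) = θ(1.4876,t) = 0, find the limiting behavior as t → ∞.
θ → 0. Damping (γ=3.7) dissipates energy; oscillations decay exponentially.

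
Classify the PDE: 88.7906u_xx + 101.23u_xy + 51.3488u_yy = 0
A = 88.7906, B = 101.23, C = 51.3488. Discriminant B² - 4AC = -7989.65014512. Since -7989.65014512 < 0, elliptic.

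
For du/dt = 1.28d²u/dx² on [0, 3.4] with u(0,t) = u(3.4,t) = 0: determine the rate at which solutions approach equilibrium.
Eigenvalues: λₙ = 1.28n²π²/3.4².
First three modes:
  n=1: λ₁ = 1.28π²/3.4² ≈ 1.093
  n=2: λ₂ = 5.12π²/3.4² ≈ 4.371 (4× faster decay)
  n=3: λ₃ = 11.52π²/3.4² ≈ 9.835 (9× faster decay)
As t → ∞, higher modes decay exponentially faster. The n=1 mode dominates: u ~ c₁ sin(πx/3.4) e^{-λ₁t}.
Decay rate: λ₁ = 1.28π²/3.4² ≈ 1.093.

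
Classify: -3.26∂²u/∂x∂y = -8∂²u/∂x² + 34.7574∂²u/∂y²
Rewriting in standard form: 8∂²u/∂x² - 3.26∂²u/∂x∂y - 34.7574∂²u/∂y² = 0. Hyperbolic (discriminant = 1122.8644).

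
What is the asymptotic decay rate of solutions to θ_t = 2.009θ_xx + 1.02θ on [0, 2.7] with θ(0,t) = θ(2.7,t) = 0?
Eigenvalues: λₙ = 2.009n²π²/2.7² - 1.02.
First three modes:
  n=1: λ₁ = 2.009π²/2.7² - 1.02 ≈ 1.7
  n=2: λ₂ = 8.036π²/2.7² - 1.02 ≈ 9.86
  n=3: λ₃ = 18.081π²/2.7² - 1.02 ≈ 23.459
Since 2.009π²/2.7² ≈ 2.72 > 1.02, all λₙ > 0.
The n=1 mode decays slowest → dominates as t → ∞.
Asymptotic: θ ~ c₁ sin(πx/2.7) e^{-λ₁t} with decay rate λ₁ ≈ 1.7.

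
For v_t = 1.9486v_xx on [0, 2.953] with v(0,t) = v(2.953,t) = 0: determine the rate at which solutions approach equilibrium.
Eigenvalues: λₙ = 1.9486n²π²/2.953².
First three modes:
  n=1: λ₁ = 1.9486π²/2.953² ≈ 2.205
  n=2: λ₂ = 7.7944π²/2.953² ≈ 8.822 (4× faster decay)
  n=3: λ₃ = 17.5374π²/2.953² ≈ 19.849 (9× faster decay)
As t → ∞, higher modes decay exponentially faster. The n=1 mode dominates: v ~ c₁ sin(πx/2.953) e^{-λ₁t}.
Decay rate: λ₁ = 1.9486π²/2.953² ≈ 2.205.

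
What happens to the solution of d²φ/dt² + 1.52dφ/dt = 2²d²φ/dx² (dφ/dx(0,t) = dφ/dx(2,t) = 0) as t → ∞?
φ → constant (steady state). Damping (γ=1.52) dissipates the nonconstant modes; with Neumann BCs the spatial average obeys M''+γM'=0 and tends to a finite limit.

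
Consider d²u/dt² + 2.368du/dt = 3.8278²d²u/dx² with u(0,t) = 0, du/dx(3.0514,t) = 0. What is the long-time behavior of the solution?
As t → ∞, u → 0. Damping (γ=2.368) dissipates energy; oscillations decay exponentially.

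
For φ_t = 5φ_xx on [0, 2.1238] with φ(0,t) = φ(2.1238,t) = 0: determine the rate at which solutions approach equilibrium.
Eigenvalues: λₙ = 5n²π²/2.1238².
First three modes:
  n=1: λ₁ = 5π²/2.1238² ≈ 10.941
  n=2: λ₂ = 20π²/2.1238² ≈ 43.763 (4× faster decay)
  n=3: λ₃ = 45π²/2.1238² ≈ 98.466 (9× faster decay)
As t → ∞, higher modes decay exponentially faster. The n=1 mode dominates: φ ~ c₁ sin(πx/2.1238) e^{-λ₁t}.
Decay rate: λ₁ = 5π²/2.1238² ≈ 10.941.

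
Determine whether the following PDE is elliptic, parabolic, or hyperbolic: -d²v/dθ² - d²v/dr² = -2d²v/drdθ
Rewriting in standard form: -d²v/dr² + 2d²v/drdθ - d²v/dθ² = 0. Coefficients: A = -1, B = 2, C = -1. B² - 4AC = 0, which is zero, so the equation is parabolic.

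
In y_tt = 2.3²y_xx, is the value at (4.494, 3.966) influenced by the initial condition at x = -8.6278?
No. The domain of dependence is [-4.6278, 13.6158], and -8.6278 is outside this interval.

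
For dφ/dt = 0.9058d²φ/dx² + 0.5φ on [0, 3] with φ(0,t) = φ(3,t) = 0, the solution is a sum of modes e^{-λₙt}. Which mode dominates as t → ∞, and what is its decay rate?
Eigenvalues: λₙ = 0.9058n²π²/3² - 0.5.
First three modes:
  n=1: λ₁ = 0.9058π²/3² - 0.5 ≈ 0.493
  n=2: λ₂ = 3.6232π²/3² - 0.5 ≈ 3.473
  n=3: λ₃ = 8.1522π²/3² - 0.5 ≈ 8.44
Since 0.9058π²/3² ≈ 0.993 > 0.5, all λₙ > 0.
The n=1 mode decays slowest → dominates as t → ∞.
Asymptotic: φ ~ c₁ sin(πx/3) e^{-λ₁t} with decay rate λ₁ ≈ 0.493.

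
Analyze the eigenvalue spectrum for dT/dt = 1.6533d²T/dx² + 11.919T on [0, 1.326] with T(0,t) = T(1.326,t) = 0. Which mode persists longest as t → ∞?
Eigenvalues: λₙ = 1.6533n²π²/1.326² - 11.919.
First three modes:
  n=1: λ₁ = 1.6533π²/1.326² - 11.919 ≈ -2.639
  n=2: λ₂ = 6.6132π²/1.326² - 11.919 ≈ 25.202
  n=3: λ₃ = 14.8797π²/1.326² - 11.919 ≈ 71.604
Since 1.6533π²/1.326² ≈ 9.28 < 11.919, λ₁ < 0.
The n=1 mode grows fastest (−λₙ is largest for n=1) → dominates.
Asymptotic: T ~ c₁ sin(πx/1.326) e^{2.639t} (exponential growth at rate −λ₁ ≈ 2.639).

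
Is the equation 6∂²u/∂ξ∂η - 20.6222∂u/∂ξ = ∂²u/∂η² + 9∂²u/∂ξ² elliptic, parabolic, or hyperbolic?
Rewriting in standard form: -9∂²u/∂ξ² + 6∂²u/∂ξ∂η - ∂²u/∂η² - 20.6222∂u/∂ξ = 0. Computing B² - 4AC with A = -9, B = 6, C = -1: discriminant = 0 (zero). Answer: parabolic.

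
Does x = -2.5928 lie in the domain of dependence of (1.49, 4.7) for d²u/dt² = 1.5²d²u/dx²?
Yes. The domain of dependence is [-5.56, 8.54], and -2.5928 ∈ [-5.56, 8.54].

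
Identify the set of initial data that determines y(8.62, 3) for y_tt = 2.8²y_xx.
Domain of dependence: [0.22, 17.02]. Signals travel at speed 2.8, so data within |x - 8.62| ≤ 2.8·3 = 8.4 can reach the point.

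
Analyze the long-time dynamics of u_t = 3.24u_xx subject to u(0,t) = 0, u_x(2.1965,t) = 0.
Long-time behavior: u → 0. Heat escapes through the Dirichlet boundary.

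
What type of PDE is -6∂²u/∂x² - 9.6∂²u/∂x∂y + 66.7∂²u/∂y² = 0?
With A = -6, B = -9.6, C = 66.7, the discriminant is 1692.96. This is a hyperbolic PDE.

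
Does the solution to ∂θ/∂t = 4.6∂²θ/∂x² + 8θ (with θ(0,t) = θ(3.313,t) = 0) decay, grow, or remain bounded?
θ grows unboundedly. Reaction dominates diffusion (r=8 > κπ²/L²≈4.14); solution grows exponentially.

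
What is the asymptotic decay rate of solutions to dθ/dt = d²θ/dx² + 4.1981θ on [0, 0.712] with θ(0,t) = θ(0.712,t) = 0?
Eigenvalues: λₙ = n²π²/0.712² - 4.1981.
First three modes:
  n=1: λ₁ = π²/0.712² - 4.1981 ≈ 15.271
  n=2: λ₂ = 4π²/0.712² - 4.1981 ≈ 73.677
  n=3: λ₃ = 9π²/0.712² - 4.1981 ≈ 171.021
Since π²/0.712² ≈ 19.469 > 4.1981, all λₙ > 0.
The n=1 mode decays slowest → dominates as t → ∞.
Asymptotic: θ ~ c₁ sin(πx/0.712) e^{-λ₁t} with decay rate λ₁ ≈ 15.271.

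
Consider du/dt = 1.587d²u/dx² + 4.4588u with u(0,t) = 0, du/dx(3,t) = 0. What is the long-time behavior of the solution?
As t → ∞, u grows unboundedly. Reaction dominates diffusion (r=4.4588 > κπ²/(4L²)≈0.44); solution grows exponentially.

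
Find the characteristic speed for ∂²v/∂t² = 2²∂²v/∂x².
Speed = 2. Information travels along characteristics x = x₀ ± 2t.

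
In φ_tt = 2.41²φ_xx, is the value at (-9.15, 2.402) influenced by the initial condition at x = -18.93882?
No. The domain of dependence is [-14.93882, -3.36118], and -18.93882 is outside this interval.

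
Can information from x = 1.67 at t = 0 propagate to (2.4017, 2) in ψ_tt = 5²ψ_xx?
Yes. The domain of dependence is [-7.5983, 12.4017], and 1.67 ∈ [-7.5983, 12.4017].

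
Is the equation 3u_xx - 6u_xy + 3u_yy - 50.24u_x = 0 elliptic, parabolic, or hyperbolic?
Computing B² - 4AC with A = 3, B = -6, C = 3: discriminant = 0 (zero). Answer: parabolic.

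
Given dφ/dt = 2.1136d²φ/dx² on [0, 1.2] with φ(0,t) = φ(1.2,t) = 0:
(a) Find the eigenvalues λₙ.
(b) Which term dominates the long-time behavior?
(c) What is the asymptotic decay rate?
Eigenvalues: λₙ = 2.1136n²π²/1.2².
First three modes:
  n=1: λ₁ = 2.1136π²/1.2² ≈ 14.486
  n=2: λ₂ = 8.4544π²/1.2² ≈ 57.946 (4× faster decay)
  n=3: λ₃ = 19.0224π²/1.2² ≈ 130.377 (9× faster decay)
As t → ∞, higher modes decay exponentially faster. The n=1 mode dominates: φ ~ c₁ sin(πx/1.2) e^{-λ₁t}.
Decay rate: λ₁ = 2.1136π²/1.2² ≈ 14.486.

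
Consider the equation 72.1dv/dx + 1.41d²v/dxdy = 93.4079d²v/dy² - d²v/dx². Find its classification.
Rewriting in standard form: d²v/dx² + 1.41d²v/dxdy - 93.4079d²v/dy² + 72.1dv/dx = 0. Hyperbolic. (A = 1, B = 1.41, C = -93.4079 gives B² - 4AC = 375.6197.)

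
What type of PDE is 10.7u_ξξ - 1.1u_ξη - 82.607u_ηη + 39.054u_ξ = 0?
With A = 10.7, B = -1.1, C = -82.607, the discriminant is 3536.7896. This is a hyperbolic PDE.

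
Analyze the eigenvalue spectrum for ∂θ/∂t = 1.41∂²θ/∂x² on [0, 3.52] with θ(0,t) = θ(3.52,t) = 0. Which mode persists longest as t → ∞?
Eigenvalues: λₙ = 1.41n²π²/3.52².
First three modes:
  n=1: λ₁ = 1.41π²/3.52² ≈ 1.123
  n=2: λ₂ = 5.64π²/3.52² ≈ 4.493 (4× faster decay)
  n=3: λ₃ = 12.69π²/3.52² ≈ 10.108 (9× faster decay)
As t → ∞, higher modes decay exponentially faster. The n=1 mode dominates: θ ~ c₁ sin(πx/3.52) e^{-λ₁t}.
Decay rate: λ₁ = 1.41π²/3.52² ≈ 1.123.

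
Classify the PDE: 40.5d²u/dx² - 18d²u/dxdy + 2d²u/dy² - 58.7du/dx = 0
A = 40.5, B = -18, C = 2. Discriminant B² - 4AC = 0. Since 0 = 0, parabolic.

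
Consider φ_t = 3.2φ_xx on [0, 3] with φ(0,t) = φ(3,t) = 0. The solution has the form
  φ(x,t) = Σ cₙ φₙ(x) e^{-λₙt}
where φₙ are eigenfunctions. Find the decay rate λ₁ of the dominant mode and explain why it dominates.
Eigenvalues: λₙ = 3.2n²π²/3².
First three modes:
  n=1: λ₁ = 3.2π²/3² ≈ 3.509
  n=2: λ₂ = 12.8π²/3² ≈ 14.037 (4× faster decay)
  n=3: λ₃ = 28.8π²/3² ≈ 31.583 (9× faster decay)
As t → ∞, higher modes decay exponentially faster. The n=1 mode dominates: φ ~ c₁ sin(πx/3) e^{-λ₁t}.
Decay rate: λ₁ = 3.2π²/3² ≈ 3.509.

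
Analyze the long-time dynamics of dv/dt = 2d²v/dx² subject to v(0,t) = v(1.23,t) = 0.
Long-time behavior: v → 0. Heat diffuses out through both boundaries.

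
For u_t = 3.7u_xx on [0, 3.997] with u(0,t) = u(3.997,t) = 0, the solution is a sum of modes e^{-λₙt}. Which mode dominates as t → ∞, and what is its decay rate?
Eigenvalues: λₙ = 3.7n²π²/3.997².
First three modes:
  n=1: λ₁ = 3.7π²/3.997² ≈ 2.286
  n=2: λ₂ = 14.8π²/3.997² ≈ 9.143 (4× faster decay)
  n=3: λ₃ = 33.3π²/3.997² ≈ 20.572 (9× faster decay)
As t → ∞, higher modes decay exponentially faster. The n=1 mode dominates: u ~ c₁ sin(πx/3.997) e^{-λ₁t}.
Decay rate: λ₁ = 3.7π²/3.997² ≈ 2.286.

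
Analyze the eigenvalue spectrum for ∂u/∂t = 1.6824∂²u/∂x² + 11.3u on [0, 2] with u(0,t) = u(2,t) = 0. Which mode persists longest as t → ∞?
Eigenvalues: λₙ = 1.6824n²π²/2² - 11.3.
First three modes:
  n=1: λ₁ = 1.6824π²/2² - 11.3 ≈ -7.149
  n=2: λ₂ = 6.7296π²/2² - 11.3 ≈ 5.305
  n=3: λ₃ = 15.1416π²/2² - 11.3 ≈ 26.06
Since 1.6824π²/2² ≈ 4.151 < 11.3, λ₁ < 0.
The n=1 mode grows fastest (−λₙ is largest for n=1) → dominates.
Asymptotic: u ~ c₁ sin(πx/2) e^{7.149t} (exponential growth at rate −λ₁ ≈ 7.149).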